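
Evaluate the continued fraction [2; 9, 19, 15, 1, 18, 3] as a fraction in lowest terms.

336877/159622

Fold from the inside: start with 3/1.
  18 + 1/3 = 55/3
  1 + 3/55 = 58/55
  15 + 55/58 = 925/58
  19 + 58/925 = 17633/925
  9 + 925/17633 = 159622/17633
  2 + 17633/159622 = 336877/159622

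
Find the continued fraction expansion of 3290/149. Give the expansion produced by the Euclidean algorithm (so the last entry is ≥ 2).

3290 = 22·149 + 12
149 = 12·12 + 5
12 = 2·5 + 2
5 = 2·2 + 1
2 = 2·1 + 0  (stop)
So 3290/149 = [22; 12, 2, 2, 2].

[22; 12, 2, 2, 2]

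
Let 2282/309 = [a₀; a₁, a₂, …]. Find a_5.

11

2282 = 7·309 + 119   →  a_0 = 7
309 = 2·119 + 71   →  a_1 = 2
119 = 1·71 + 48   →  a_2 = 1
71 = 1·48 + 23   →  a_3 = 1
48 = 2·23 + 2   →  a_4 = 2
23 = 11·2 + 1   →  a_5 = 11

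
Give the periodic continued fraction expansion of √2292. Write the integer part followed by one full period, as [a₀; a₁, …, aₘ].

a₀ = ⌊√2292⌋ = 47.
With m₀=0, d₀=1 and mₖ₊₁ = dₖaₖ − mₖ, dₖ₊₁ = (n − mₖ₊₁²)/dₖ, aₖ₊₁ = ⌊(a₀+mₖ₊₁)/dₖ₊₁⌋:
  k=1: m=47, d=83, a=1
  k=2: m=36, d=12, a=6
  k=3: m=36, d=83, a=1
  k=4: m=47, d=1, a=94
d=1 and a=2a₀=94 at k=4, so the next step gives (m, d) = (47, 83) again — its k=1 value — and the period has length 4.

[47; 1, 6, 1, 94]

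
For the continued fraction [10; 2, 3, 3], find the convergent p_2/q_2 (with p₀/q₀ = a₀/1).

73/7

Using pₖ = aₖpₖ₋₁ + pₖ₋₂, qₖ = aₖqₖ₋₁ + qₖ₋₂ (with p₋₁=1, p₋₂=0, q₋₁=0, q₋₂=1):
  k=0: a=10, p=10, q=1
  k=1: a=2, p=21, q=2
  k=2: a=3, p=73, q=7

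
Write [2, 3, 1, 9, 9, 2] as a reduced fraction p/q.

Fold from the inside: start with 2/1.
  9 + 1/2 = 19/2
  9 + 2/19 = 173/19
  1 + 19/173 = 192/173
  3 + 173/192 = 749/192
  2 + 192/749 = 1690/749

1690/749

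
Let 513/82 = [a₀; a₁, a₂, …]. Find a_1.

513 = 6·82 + 21   →  a_0 = 6
82 = 3·21 + 19   →  a_1 = 3

3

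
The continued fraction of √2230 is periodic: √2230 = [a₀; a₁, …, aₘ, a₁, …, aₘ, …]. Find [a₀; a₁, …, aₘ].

a₀ = ⌊√2230⌋ = 47.
With m₀=0, d₀=1 and mₖ₊₁ = dₖaₖ − mₖ, dₖ₊₁ = (n − mₖ₊₁²)/dₖ, aₖ₊₁ = ⌊(a₀+mₖ₊₁)/dₖ₊₁⌋:
  k=1: m=47, d=21, a=4
  k=2: m=37, d=41, a=2
  k=3: m=45, d=5, a=18
  k=4: m=45, d=41, a=2
  k=5: m=37, d=21, a=4
  k=6: m=47, d=1, a=94
d=1 and a=2a₀=94 at k=6, so the next step gives (m, d) = (47, 21) again — its k=1 value — and the period has length 6.

[47; 4, 2, 18, 2, 4, 94]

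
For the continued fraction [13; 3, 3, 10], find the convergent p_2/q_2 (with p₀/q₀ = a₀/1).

Using pₖ = aₖpₖ₋₁ + pₖ₋₂, qₖ = aₖqₖ₋₁ + qₖ₋₂ (with p₋₁=1, p₋₂=0, q₋₁=0, q₋₂=1):
  k=0: a=13, p=13, q=1
  k=1: a=3, p=40, q=3
  k=2: a=3, p=133, q=10

133/10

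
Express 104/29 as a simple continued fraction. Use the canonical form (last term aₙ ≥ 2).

104 = 3*29 + 17
29 = 1*17 + 12
17 = 1*12 + 5
12 = 2*5 + 2
5 = 2*2 + 1
2 = 2*1 + 0  (stop)
So 104/29 = [3; 1, 1, 2, 2, 2].

[3; 1, 1, 2, 2, 2]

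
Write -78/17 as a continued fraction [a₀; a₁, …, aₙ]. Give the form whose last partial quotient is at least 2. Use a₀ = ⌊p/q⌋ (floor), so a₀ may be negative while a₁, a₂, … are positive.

-78 = -5×17 + 7
17 = 2×7 + 3
7 = 2×3 + 1
3 = 3×1 + 0  (stop)
So -78/17 = [-5; 2, 2, 3].

[-5; 2, 2, 3]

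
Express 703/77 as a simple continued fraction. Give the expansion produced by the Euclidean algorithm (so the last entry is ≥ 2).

[9; 7, 1, 2, 3]

703 = 9·77 + 10
77 = 7·10 + 7
10 = 1·7 + 3
7 = 2·3 + 1
3 = 3·1 + 0  (stop)
So 703/77 = [9; 7, 1, 2, 3].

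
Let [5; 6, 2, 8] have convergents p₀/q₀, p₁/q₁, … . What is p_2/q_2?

67/13

Using pₖ = aₖpₖ₋₁ + pₖ₋₂, qₖ = aₖqₖ₋₁ + qₖ₋₂ (with p₋₁=1, p₋₂=0, q₋₁=0, q₋₂=1):
  k=0: a=5, p=5, q=1
  k=1: a=6, p=31, q=6
  k=2: a=2, p=67, q=13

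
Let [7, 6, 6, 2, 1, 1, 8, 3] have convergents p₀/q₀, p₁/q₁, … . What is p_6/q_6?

Using pₖ = aₖpₖ₋₁ + pₖ₋₂, qₖ = aₖqₖ₋₁ + qₖ₋₂ (with p₋₁=1, p₋₂=0, q₋₁=0, q₋₂=1):
  k=0: a=7, p=7, q=1
  k=1: a=6, p=43, q=6
  k=2: a=6, p=265, q=37
  k=3: a=2, p=573, q=80
  k=4: a=1, p=838, q=117
  k=5: a=1, p=1411, q=197
  k=6: a=8, p=12126, q=1693

12126/1693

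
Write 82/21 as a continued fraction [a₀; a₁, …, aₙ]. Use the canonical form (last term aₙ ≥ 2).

[3; 1, 9, 2]

82 = 3*21 + 19
21 = 1*19 + 2
19 = 9*2 + 1
2 = 2*1 + 0  (stop)
So 82/21 = [3; 1, 9, 2].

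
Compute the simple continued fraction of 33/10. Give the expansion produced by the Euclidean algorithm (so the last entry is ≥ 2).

[3; 3, 3]

33 = 3·10 + 3
10 = 3·3 + 1
3 = 3·1 + 0  (stop)
So 33/10 = [3; 3, 3].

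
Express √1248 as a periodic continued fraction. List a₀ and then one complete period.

a₀ = ⌊√1248⌋ = 35.

[35; 3, 17, 3, 70]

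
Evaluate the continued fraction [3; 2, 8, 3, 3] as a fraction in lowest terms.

611/176

Using pₖ = aₖpₖ₋₁ + pₖ₋₂ and qₖ = aₖqₖ₋₁ + qₖ₋₂:
  k=0: a=3, p=3, q=1
  k=1: a=2, p=7, q=2
  k=2: a=8, p=59, q=17
  k=3: a=3, p=184, q=53
  k=4: a=3, p=611, q=176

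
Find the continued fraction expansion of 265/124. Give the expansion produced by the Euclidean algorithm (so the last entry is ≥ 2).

265 = 2·124 + 17
124 = 7·17 + 5
17 = 3·5 + 2
5 = 2·2 + 1
2 = 2·1 + 0  (stop)
So 265/124 = [2; 7, 3, 2, 2].

[2; 7, 3, 2, 2]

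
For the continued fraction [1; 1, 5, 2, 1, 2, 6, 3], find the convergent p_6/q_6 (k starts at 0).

Using pₖ = aₖpₖ₋₁ + pₖ₋₂, qₖ = aₖqₖ₋₁ + qₖ₋₂ (with p₋₁=1, p₋₂=0, q₋₁=0, q₋₂=1):
  k=0: a=1, p=1, q=1
  k=1: a=1, p=2, q=1
  k=2: a=5, p=11, q=6
  k=3: a=2, p=24, q=13
  k=4: a=1, p=35, q=19
  k=5: a=2, p=94, q=51
  k=6: a=6, p=599, q=325

599/325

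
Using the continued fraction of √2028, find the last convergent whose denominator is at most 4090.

121635/2701

√2028 = [45; 30, 90, …] (period length 2).
Convergents:
  p_0/q_0 = 45/1
  p_1/q_1 = 1351/30
  p_2/q_2 = 121635/2701
  p_3/q_3 = 3650401/81060
q_2 = 2701 ≤ 4090 < 81060 = q_3, so the answer is 121635/2701.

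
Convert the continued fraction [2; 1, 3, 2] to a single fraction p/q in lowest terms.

25/9

Fold from the inside: start with 2/1.
  3 + 1/2 = 7/2
  1 + 2/7 = 9/7
  2 + 7/9 = 25/9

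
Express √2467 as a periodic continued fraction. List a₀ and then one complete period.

a₀ = ⌊√2467⌋ = 49.

[49; 1, 2, 49, 2, 1, 98]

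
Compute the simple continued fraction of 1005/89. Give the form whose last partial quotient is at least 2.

1005 = 11*89 + 26
89 = 3*26 + 11
26 = 2*11 + 4
11 = 2*4 + 3
4 = 1*3 + 1
3 = 3*1 + 0  (stop)
So 1005/89 = [11; 3, 2, 2, 1, 3].

[11; 3, 2, 2, 1, 3]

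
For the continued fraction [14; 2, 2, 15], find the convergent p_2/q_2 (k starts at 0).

Using pₖ = aₖpₖ₋₁ + pₖ₋₂, qₖ = aₖqₖ₋₁ + qₖ₋₂ (with p₋₁=1, p₋₂=0, q₋₁=0, q₋₂=1):
  k=0: a=14, p=14, q=1
  k=1: a=2, p=29, q=2
  k=2: a=2, p=72, q=5

72/5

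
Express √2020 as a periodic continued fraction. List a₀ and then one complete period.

a₀ = ⌊√2020⌋ = 44.
With m₀=0, d₀=1 and mₖ₊₁ = dₖaₖ − mₖ, dₖ₊₁ = (n − mₖ₊₁²)/dₖ, aₖ₊₁ = ⌊(a₀+mₖ₊₁)/dₖ₊₁⌋:
  k=1: m=44, d=84, a=1
  k=2: m=40, d=5, a=16
  k=3: m=40, d=84, a=1
  k=4: m=44, d=1, a=88
d=1 and a=2a₀=88 at k=4, so the next step gives (m, d) = (44, 84) again — its k=1 value — and the period has length 4.

[44; 1, 16, 1, 88]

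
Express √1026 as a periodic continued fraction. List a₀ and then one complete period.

a₀ = ⌊√1026⌋ = 32.
With m₀=0, d₀=1 and mₖ₊₁ = dₖaₖ − mₖ, dₖ₊₁ = (n − mₖ₊₁²)/dₖ, aₖ₊₁ = ⌊(a₀+mₖ₊₁)/dₖ₊₁⌋:
  k=1: m=32, d=2, a=32
  k=2: m=32, d=1, a=64
d=1 and a=2a₀=64 at k=2, so the next step gives (m, d) = (32, 2) again — its k=1 value — and the period has length 2.

[32; 32, 64]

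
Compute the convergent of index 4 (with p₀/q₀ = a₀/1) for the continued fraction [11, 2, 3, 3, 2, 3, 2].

606/53

Using pₖ = aₖpₖ₋₁ + pₖ₋₂, qₖ = aₖqₖ₋₁ + qₖ₋₂ (with p₋₁=1, p₋₂=0, q₋₁=0, q₋₂=1):
  k=0: a=11, p=11, q=1
  k=1: a=2, p=23, q=2
  k=2: a=3, p=80, q=7
  k=3: a=3, p=263, q=23
  k=4: a=2, p=606, q=53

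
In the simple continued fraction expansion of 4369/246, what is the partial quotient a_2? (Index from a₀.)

3

4369 = 17·246 + 187   →  a_0 = 17
246 = 1·187 + 59   →  a_1 = 1
187 = 3·59 + 10   →  a_2 = 3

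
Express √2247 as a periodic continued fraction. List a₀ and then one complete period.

[47; 2, 2, 15, 2, 2, 94]

a₀ = ⌊√2247⌋ = 47.
With m₀=0, d₀=1 and mₖ₊₁ = dₖaₖ − mₖ, dₖ₊₁ = (n − mₖ₊₁²)/dₖ, aₖ₊₁ = ⌊(a₀+mₖ₊₁)/dₖ₊₁⌋:
  k=1: m=47, d=38, a=2
  k=2: m=29, d=37, a=2
  k=3: m=45, d=6, a=15
  k=4: m=45, d=37, a=2
  k=5: m=29, d=38, a=2
  k=6: m=47, d=1, a=94
d=1 and a=2a₀=94 at k=6, so the next step gives (m, d) = (47, 38) again — its k=1 value — and the period has length 6.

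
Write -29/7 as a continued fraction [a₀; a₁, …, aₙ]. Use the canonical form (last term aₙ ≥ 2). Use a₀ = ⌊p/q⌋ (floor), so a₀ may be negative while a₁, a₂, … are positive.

-29 = -5·7 + 6
7 = 1·6 + 1
6 = 6·1 + 0  (stop)
So -29/7 = [-5; 1, 6].

[-5; 1, 6]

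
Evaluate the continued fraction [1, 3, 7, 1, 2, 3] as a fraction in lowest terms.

Using pₖ = aₖpₖ₋₁ + pₖ₋₂ and qₖ = aₖqₖ₋₁ + qₖ₋₂:
  k=0: a=1, p=1, q=1
  k=1: a=3, p=4, q=3
  k=2: a=7, p=29, q=22
  k=3: a=1, p=33, q=25
  k=4: a=2, p=95, q=72
  k=5: a=3, p=318, q=241

318/241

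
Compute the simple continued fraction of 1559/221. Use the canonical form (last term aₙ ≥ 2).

1559 = 7·221 + 12
221 = 18·12 + 5
12 = 2·5 + 2
5 = 2·2 + 1
2 = 2·1 + 0  (stop)
So 1559/221 = [7; 18, 2, 2, 2].

[7; 18, 2, 2, 2]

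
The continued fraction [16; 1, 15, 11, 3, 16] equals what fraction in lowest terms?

Using pₖ = aₖpₖ₋₁ + pₖ₋₂ and qₖ = aₖqₖ₋₁ + qₖ₋₂:
  k=0: a=16, p=16, q=1
  k=1: a=1, p=17, q=1
  k=2: a=15, p=271, q=16
  k=3: a=11, p=2998, q=177
  k=4: a=3, p=9265, q=547
  k=5: a=16, p=151238, q=8929

151238/8929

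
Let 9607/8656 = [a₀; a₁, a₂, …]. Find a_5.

9

9607 = 1·8656 + 951   →  a_0 = 1
8656 = 9·951 + 97   →  a_1 = 9
951 = 9·97 + 78   →  a_2 = 9
97 = 1·78 + 19   →  a_3 = 1
78 = 4·19 + 2   →  a_4 = 4
19 = 9·2 + 1   →  a_5 = 9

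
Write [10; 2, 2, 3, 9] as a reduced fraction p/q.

Fold from the inside: start with 9/1.
  3 + 1/9 = 28/9
  2 + 9/28 = 65/28
  2 + 28/65 = 158/65
  10 + 65/158 = 1645/158

1645/158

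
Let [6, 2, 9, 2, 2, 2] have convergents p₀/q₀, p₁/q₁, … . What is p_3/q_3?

Using pₖ = aₖpₖ₋₁ + pₖ₋₂, qₖ = aₖqₖ₋₁ + qₖ₋₂ (with p₋₁=1, p₋₂=0, q₋₁=0, q₋₂=1):
  k=0: a=6, p=6, q=1
  k=1: a=2, p=13, q=2
  k=2: a=9, p=123, q=19
  k=3: a=2, p=259, q=40

259/40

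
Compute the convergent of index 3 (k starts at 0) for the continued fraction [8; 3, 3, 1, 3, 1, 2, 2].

Using pₖ = aₖpₖ₋₁ + pₖ₋₂, qₖ = aₖqₖ₋₁ + qₖ₋₂ (with p₋₁=1, p₋₂=0, q₋₁=0, q₋₂=1):
  k=0: a=8, p=8, q=1
  k=1: a=3, p=25, q=3
  k=2: a=3, p=83, q=10
  k=3: a=1, p=108, q=13

108/13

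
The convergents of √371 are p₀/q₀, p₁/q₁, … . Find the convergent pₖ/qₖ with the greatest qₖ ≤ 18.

√371 = [19; 3, 1, 4, 1, 3, 38, …] (period length 6).
Convergents:
  p_0/q_0 = 19/1
  p_1/q_1 = 58/3
  p_2/q_2 = 77/4
  p_3/q_3 = 366/19
q_2 = 4 ≤ 18 < 19 = q_3, so the answer is 77/4.

77/4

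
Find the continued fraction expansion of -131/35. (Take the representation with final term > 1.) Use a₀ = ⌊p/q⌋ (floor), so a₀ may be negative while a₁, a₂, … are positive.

[-4; 3, 1, 8]

-131 = -4·35 + 9
35 = 3·9 + 8
9 = 1·8 + 1
8 = 8·1 + 0  (stop)
So -131/35 = [-4; 3, 1, 8].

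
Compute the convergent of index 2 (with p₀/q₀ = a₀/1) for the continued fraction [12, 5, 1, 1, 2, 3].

73/6

Using pₖ = aₖpₖ₋₁ + pₖ₋₂, qₖ = aₖqₖ₋₁ + qₖ₋₂ (with p₋₁=1, p₋₂=0, q₋₁=0, q₋₂=1):
  k=0: a=12, p=12, q=1
  k=1: a=5, p=61, q=5
  k=2: a=1, p=73, q=6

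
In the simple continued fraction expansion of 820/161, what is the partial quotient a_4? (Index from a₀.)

820 = 5·161 + 15   →  a_0 = 5
161 = 10·15 + 11   →  a_1 = 10
15 = 1·11 + 4   →  a_2 = 1
11 = 2·4 + 3   →  a_3 = 2
4 = 1·3 + 1   →  a_4 = 1

1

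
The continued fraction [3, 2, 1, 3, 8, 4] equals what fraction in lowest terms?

Fold from the inside: start with 4/1.
  8 + 1/4 = 33/4
  3 + 4/33 = 103/33
  1 + 33/103 = 136/103
  2 + 103/136 = 375/136
  3 + 136/375 = 1261/375

1261/375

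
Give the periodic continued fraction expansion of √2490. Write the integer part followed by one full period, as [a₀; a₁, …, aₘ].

[49; 1, 8, 1, 98]

a₀ = ⌊√2490⌋ = 49.
With m₀=0, d₀=1 and mₖ₊₁ = dₖaₖ − mₖ, dₖ₊₁ = (n − mₖ₊₁²)/dₖ, aₖ₊₁ = ⌊(a₀+mₖ₊₁)/dₖ₊₁⌋:
  k=1: m=49, d=89, a=1
  k=2: m=40, d=10, a=8
  k=3: m=40, d=89, a=1
  k=4: m=49, d=1, a=98
d=1 and a=2a₀=98 at k=4, so the next step gives (m, d) = (49, 89) again — its k=1 value — and the period has length 4.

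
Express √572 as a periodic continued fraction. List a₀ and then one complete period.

[23; 1, 10, 1, 46]

a₀ = ⌊√572⌋ = 23.
With m₀=0, d₀=1 and mₖ₊₁ = dₖaₖ − mₖ, dₖ₊₁ = (n − mₖ₊₁²)/dₖ, aₖ₊₁ = ⌊(a₀+mₖ₊₁)/dₖ₊₁⌋:
  k=1: m=23, d=43, a=1
  k=2: m=20, d=4, a=10
  k=3: m=20, d=43, a=1
  k=4: m=23, d=1, a=46
d=1 and a=2a₀=46 at k=4, so the next step gives (m, d) = (23, 43) again — its k=1 value — and the period has length 4.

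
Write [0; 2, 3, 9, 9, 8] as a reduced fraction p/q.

Fold from the inside: start with 8/1.
  9 + 1/8 = 73/8
  9 + 8/73 = 665/73
  3 + 73/665 = 2068/665
  2 + 665/2068 = 4801/2068
  0 + 2068/4801 = 2068/4801

2068/4801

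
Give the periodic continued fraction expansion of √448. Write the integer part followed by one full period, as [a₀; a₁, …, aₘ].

a₀ = ⌊√448⌋ = 21.
With m₀=0, d₀=1 and mₖ₊₁ = dₖaₖ − mₖ, dₖ₊₁ = (n − mₖ₊₁²)/dₖ, aₖ₊₁ = ⌊(a₀+mₖ₊₁)/dₖ₊₁⌋:
  k=1: m=21, d=7, a=6
  k=2: m=21, d=1, a=42
d=1 and a=2a₀=42 at k=2, so the next step gives (m, d) = (21, 7) again — its k=1 value — and the period has length 2.

[21; 6, 42]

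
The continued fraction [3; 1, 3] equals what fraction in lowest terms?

15/4

Using pₖ = aₖpₖ₋₁ + pₖ₋₂ and qₖ = aₖqₖ₋₁ + qₖ₋₂:
  k=0: a=3, p=3, q=1
  k=1: a=1, p=4, q=1
  k=2: a=3, p=15, q=4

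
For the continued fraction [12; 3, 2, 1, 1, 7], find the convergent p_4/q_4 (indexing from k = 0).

Using pₖ = aₖpₖ₋₁ + pₖ₋₂, qₖ = aₖqₖ₋₁ + qₖ₋₂ (with p₋₁=1, p₋₂=0, q₋₁=0, q₋₂=1):
  k=0: a=12, p=12, q=1
  k=1: a=3, p=37, q=3
  k=2: a=2, p=86, q=7
  k=3: a=1, p=123, q=10
  k=4: a=1, p=209, q=17

209/17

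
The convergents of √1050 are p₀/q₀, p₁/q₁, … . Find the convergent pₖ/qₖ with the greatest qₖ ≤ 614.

√1050 = [32; 2, 2, 10, 2, 2, 64, …] (period length 6).
Convergents:
  p_0/q_0 = 32/1
  p_1/q_1 = 65/2
  p_2/q_2 = 162/5
  p_3/q_3 = 1685/52
  p_4/q_4 = 3532/109
  p_5/q_5 = 8749/270
  p_6/q_6 = 563468/17389
q_5 = 270 ≤ 614 < 17389 = q_6, so the answer is 8749/270.

8749/270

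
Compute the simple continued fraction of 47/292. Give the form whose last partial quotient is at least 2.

47 = 0×292 + 47
292 = 6×47 + 10
47 = 4×10 + 7
10 = 1×7 + 3
7 = 2×3 + 1
3 = 3×1 + 0  (stop)
So 47/292 = [0; 6, 4, 1, 2, 3].

[0; 6, 4, 1, 2, 3]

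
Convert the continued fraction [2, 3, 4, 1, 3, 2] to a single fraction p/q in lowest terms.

319/138

Fold from the inside: start with 2/1.
  3 + 1/2 = 7/2
  1 + 2/7 = 9/7
  4 + 7/9 = 43/9
  3 + 9/43 = 138/43
  2 + 43/138 = 319/138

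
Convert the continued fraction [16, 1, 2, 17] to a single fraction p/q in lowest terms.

Fold from the inside: start with 17/1.
  2 + 1/17 = 35/17
  1 + 17/35 = 52/35
  16 + 35/52 = 867/52

867/52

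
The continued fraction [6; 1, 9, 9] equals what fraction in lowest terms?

628/91

Using pₖ = aₖpₖ₋₁ + pₖ₋₂ and qₖ = aₖqₖ₋₁ + qₖ₋₂:
  k=0: a=6, p=6, q=1
  k=1: a=1, p=7, q=1
  k=2: a=9, p=69, q=10
  k=3: a=9, p=628, q=91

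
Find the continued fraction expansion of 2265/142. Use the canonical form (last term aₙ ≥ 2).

2265 = 15×142 + 135
142 = 1×135 + 7
135 = 19×7 + 2
7 = 3×2 + 1
2 = 2×1 + 0  (stop)
So 2265/142 = [15; 1, 19, 3, 2].

[15; 1, 19, 3, 2]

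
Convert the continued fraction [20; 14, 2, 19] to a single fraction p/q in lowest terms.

Using pₖ = aₖpₖ₋₁ + pₖ₋₂ and qₖ = aₖqₖ₋₁ + qₖ₋₂:
  k=0: a=20, p=20, q=1
  k=1: a=14, p=281, q=14
  k=2: a=2, p=582, q=29
  k=3: a=19, p=11339, q=565

11339/565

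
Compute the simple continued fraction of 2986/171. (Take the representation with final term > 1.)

2986 = 17·171 + 79
171 = 2·79 + 13
79 = 6·13 + 1
13 = 13·1 + 0  (stop)
So 2986/171 = [17; 2, 6, 13].

[17; 2, 6, 13]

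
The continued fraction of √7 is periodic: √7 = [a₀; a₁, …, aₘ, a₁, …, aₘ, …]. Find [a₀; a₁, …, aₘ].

a₀ = ⌊√7⌋ = 2.
With m₀=0, d₀=1 and mₖ₊₁ = dₖaₖ − mₖ, dₖ₊₁ = (n − mₖ₊₁²)/dₖ, aₖ₊₁ = ⌊(a₀+mₖ₊₁)/dₖ₊₁⌋:
  k=1: m=2, d=3, a=1
  k=2: m=1, d=2, a=1
  k=3: m=1, d=3, a=1
  k=4: m=2, d=1, a=4
d=1 and a=2a₀=4 at k=4, so the next step gives (m, d) = (2, 3) again — its k=1 value — and the period has length 4.

[2; 1, 1, 1, 4]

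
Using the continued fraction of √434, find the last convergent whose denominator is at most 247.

√434 = [20; 1, 4, 1, 40, …] (period length 4).
Convergents:
  p_0/q_0 = 20/1
  p_1/q_1 = 21/1
  p_2/q_2 = 104/5
  p_3/q_3 = 125/6
  p_4/q_4 = 5104/245
  p_5/q_5 = 5229/251
q_4 = 245 ≤ 247 < 251 = q_5, so the answer is 5104/245.

5104/245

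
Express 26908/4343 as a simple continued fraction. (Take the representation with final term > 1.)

26908 = 6*4343 + 850
4343 = 5*850 + 93
850 = 9*93 + 13
93 = 7*13 + 2
13 = 6*2 + 1
2 = 2*1 + 0  (stop)
So 26908/4343 = [6; 5, 9, 7, 6, 2].

[6; 5, 9, 7, 6, 2]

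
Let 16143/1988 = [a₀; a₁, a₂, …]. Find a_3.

6

16143 = 8·1988 + 239   →  a_0 = 8
1988 = 8·239 + 76   →  a_1 = 8
239 = 3·76 + 11   →  a_2 = 3
76 = 6·11 + 10   →  a_3 = 6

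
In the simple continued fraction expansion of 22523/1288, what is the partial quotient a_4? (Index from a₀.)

22523 = 17·1288 + 627   →  a_0 = 17
1288 = 2·627 + 34   →  a_1 = 2
627 = 18·34 + 15   →  a_2 = 18
34 = 2·15 + 4   →  a_3 = 2
15 = 3·4 + 3   →  a_4 = 3

3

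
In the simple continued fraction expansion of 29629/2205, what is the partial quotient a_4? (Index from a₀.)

12

29629 = 13·2205 + 964   →  a_0 = 13
2205 = 2·964 + 277   →  a_1 = 2
964 = 3·277 + 133   →  a_2 = 3
277 = 2·133 + 11   →  a_3 = 2
133 = 12·11 + 1   →  a_4 = 12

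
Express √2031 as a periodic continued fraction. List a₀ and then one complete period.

a₀ = ⌊√2031⌋ = 45.

[45; 15, 90]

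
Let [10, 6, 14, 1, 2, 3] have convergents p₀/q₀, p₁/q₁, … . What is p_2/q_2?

Using pₖ = aₖpₖ₋₁ + pₖ₋₂, qₖ = aₖqₖ₋₁ + qₖ₋₂ (with p₋₁=1, p₋₂=0, q₋₁=0, q₋₂=1):
  k=0: a=10, p=10, q=1
  k=1: a=6, p=61, q=6
  k=2: a=14, p=864, q=85

864/85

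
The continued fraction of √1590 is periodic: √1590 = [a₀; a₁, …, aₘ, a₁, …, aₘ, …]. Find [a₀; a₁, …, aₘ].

[39; 1, 6, 1, 78]

a₀ = ⌊√1590⌋ = 39.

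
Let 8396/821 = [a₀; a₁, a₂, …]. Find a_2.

2

8396 = 10·821 + 186   →  a_0 = 10
821 = 4·186 + 77   →  a_1 = 4
186 = 2·77 + 32   →  a_2 = 2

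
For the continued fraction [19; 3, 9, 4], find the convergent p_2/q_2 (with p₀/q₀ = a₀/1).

541/28

Using pₖ = aₖpₖ₋₁ + pₖ₋₂, qₖ = aₖqₖ₋₁ + qₖ₋₂ (with p₋₁=1, p₋₂=0, q₋₁=0, q₋₂=1):
  k=0: a=19, p=19, q=1
  k=1: a=3, p=58, q=3
  k=2: a=9, p=541, q=28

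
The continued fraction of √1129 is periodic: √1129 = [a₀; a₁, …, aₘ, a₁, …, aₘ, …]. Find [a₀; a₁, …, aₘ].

a₀ = ⌊√1129⌋ = 33.
With m₀=0, d₀=1 and mₖ₊₁ = dₖaₖ − mₖ, dₖ₊₁ = (n − mₖ₊₁²)/dₖ, aₖ₊₁ = ⌊(a₀+mₖ₊₁)/dₖ₊₁⌋:
  k=1: m=33, d=40, a=1
  k=2: m=7, d=27, a=1
  k=3: m=20, d=27, a=1
  k=4: m=7, d=40, a=1
  k=5: m=33, d=1, a=66
d=1 and a=2a₀=66 at k=5, so the next step gives (m, d) = (33, 40) again — its k=1 value — and the period has length 5.

[33; 1, 1, 1, 1, 66]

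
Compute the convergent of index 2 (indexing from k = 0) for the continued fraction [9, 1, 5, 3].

Using pₖ = aₖpₖ₋₁ + pₖ₋₂, qₖ = aₖqₖ₋₁ + qₖ₋₂ (with p₋₁=1, p₋₂=0, q₋₁=0, q₋₂=1):
  k=0: a=9, p=9, q=1
  k=1: a=1, p=10, q=1
  k=2: a=5, p=59, q=6

59/6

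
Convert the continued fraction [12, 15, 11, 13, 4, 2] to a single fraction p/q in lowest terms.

Fold from the inside: start with 2/1.
  4 + 1/2 = 9/2
  13 + 2/9 = 119/9
  11 + 9/119 = 1318/119
  15 + 119/1318 = 19889/1318
  12 + 1318/19889 = 239986/19889

239986/19889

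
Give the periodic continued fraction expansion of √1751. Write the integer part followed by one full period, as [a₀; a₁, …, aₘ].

[41; 1, 5, 2, 4, 2, 5, 1, 82]

a₀ = ⌊√1751⌋ = 41.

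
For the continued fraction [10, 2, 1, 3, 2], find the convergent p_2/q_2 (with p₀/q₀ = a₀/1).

31/3

Using pₖ = aₖpₖ₋₁ + pₖ₋₂, qₖ = aₖqₖ₋₁ + qₖ₋₂ (with p₋₁=1, p₋₂=0, q₋₁=0, q₋₂=1):
  k=0: a=10, p=10, q=1
  k=1: a=2, p=21, q=2
  k=2: a=1, p=31, q=3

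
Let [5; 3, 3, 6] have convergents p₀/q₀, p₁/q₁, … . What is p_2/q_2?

53/10

Using pₖ = aₖpₖ₋₁ + pₖ₋₂, qₖ = aₖqₖ₋₁ + qₖ₋₂ (with p₋₁=1, p₋₂=0, q₋₁=0, q₋₂=1):
  k=0: a=5, p=5, q=1
  k=1: a=3, p=16, q=3
  k=2: a=3, p=53, q=10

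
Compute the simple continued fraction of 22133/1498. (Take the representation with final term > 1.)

22133 = 14×1498 + 1161
1498 = 1×1161 + 337
1161 = 3×337 + 150
337 = 2×150 + 37
150 = 4×37 + 2
37 = 18×2 + 1
2 = 2×1 + 0  (stop)
So 22133/1498 = [14; 1, 3, 2, 4, 18, 2].

[14; 1, 3, 2, 4, 18, 2]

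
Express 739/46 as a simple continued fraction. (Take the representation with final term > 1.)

[16; 15, 3]

739 = 16×46 + 3
46 = 15×3 + 1
3 = 3×1 + 0  (stop)
So 739/46 = [16; 15, 3].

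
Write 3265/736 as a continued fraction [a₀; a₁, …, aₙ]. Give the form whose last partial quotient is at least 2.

[4; 2, 3, 2, 2, 2, 3, 2]

3265 = 4·736 + 321
736 = 2·321 + 94
321 = 3·94 + 39
94 = 2·39 + 16
39 = 2·16 + 7
16 = 2·7 + 2
7 = 3·2 + 1
2 = 2·1 + 0  (stop)
So 3265/736 = [4; 2, 3, 2, 2, 2, 3, 2].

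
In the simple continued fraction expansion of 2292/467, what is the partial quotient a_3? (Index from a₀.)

1

2292 = 4·467 + 424   →  a_0 = 4
467 = 1·424 + 43   →  a_1 = 1
424 = 9·43 + 37   →  a_2 = 9
43 = 1·37 + 6   →  a_3 = 1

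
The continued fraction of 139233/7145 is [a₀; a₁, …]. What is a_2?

18

139233 = 19·7145 + 3478   →  a_0 = 19
7145 = 2·3478 + 189   →  a_1 = 2
3478 = 18·189 + 76   →  a_2 = 18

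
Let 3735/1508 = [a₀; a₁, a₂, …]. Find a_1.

2

3735 = 2·1508 + 719   →  a_0 = 2
1508 = 2·719 + 70   →  a_1 = 2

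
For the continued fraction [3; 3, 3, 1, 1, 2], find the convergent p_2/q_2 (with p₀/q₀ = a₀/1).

33/10

Using pₖ = aₖpₖ₋₁ + pₖ₋₂, qₖ = aₖqₖ₋₁ + qₖ₋₂ (with p₋₁=1, p₋₂=0, q₋₁=0, q₋₂=1):
  k=0: a=3, p=3, q=1
  k=1: a=3, p=10, q=3
  k=2: a=3, p=33, q=10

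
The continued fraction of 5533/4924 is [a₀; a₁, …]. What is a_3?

1

5533 = 1·4924 + 609   →  a_0 = 1
4924 = 8·609 + 52   →  a_1 = 8
609 = 11·52 + 37   →  a_2 = 11
52 = 1·37 + 15   →  a_3 = 1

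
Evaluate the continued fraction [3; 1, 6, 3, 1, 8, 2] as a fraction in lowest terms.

2074/537

Using pₖ = aₖpₖ₋₁ + pₖ₋₂ and qₖ = aₖqₖ₋₁ + qₖ₋₂:
  k=0: a=3, p=3, q=1
  k=1: a=1, p=4, q=1
  k=2: a=6, p=27, q=7
  k=3: a=3, p=85, q=22
  k=4: a=1, p=112, q=29
  k=5: a=8, p=981, q=254
  k=6: a=2, p=2074, q=537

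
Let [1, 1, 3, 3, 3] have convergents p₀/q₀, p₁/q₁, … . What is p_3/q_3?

Using pₖ = aₖpₖ₋₁ + pₖ₋₂, qₖ = aₖqₖ₋₁ + qₖ₋₂ (with p₋₁=1, p₋₂=0, q₋₁=0, q₋₂=1):
  k=0: a=1, p=1, q=1
  k=1: a=1, p=2, q=1
  k=2: a=3, p=7, q=4
  k=3: a=3, p=23, q=13

23/13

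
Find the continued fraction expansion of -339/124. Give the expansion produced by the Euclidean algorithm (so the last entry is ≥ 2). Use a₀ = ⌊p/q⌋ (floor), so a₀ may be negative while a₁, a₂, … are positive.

[-3; 3, 1, 3, 8]

-339 = -3*124 + 33
124 = 3*33 + 25
33 = 1*25 + 8
25 = 3*8 + 1
8 = 8*1 + 0  (stop)
So -339/124 = [-3; 3, 1, 3, 8].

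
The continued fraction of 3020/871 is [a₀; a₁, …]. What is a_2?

7

3020 = 3·871 + 407   →  a_0 = 3
871 = 2·407 + 57   →  a_1 = 2
407 = 7·57 + 8   →  a_2 = 7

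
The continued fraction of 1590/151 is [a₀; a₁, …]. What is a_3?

1590 = 10·151 + 80   →  a_0 = 10
151 = 1·80 + 71   →  a_1 = 1
80 = 1·71 + 9   →  a_2 = 1
71 = 7·9 + 8   →  a_3 = 7

7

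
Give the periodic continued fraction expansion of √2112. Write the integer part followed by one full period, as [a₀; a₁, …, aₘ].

a₀ = ⌊√2112⌋ = 45.
With m₀=0, d₀=1 and mₖ₊₁ = dₖaₖ − mₖ, dₖ₊₁ = (n − mₖ₊₁²)/dₖ, aₖ₊₁ = ⌊(a₀+mₖ₊₁)/dₖ₊₁⌋:
  k=1: m=45, d=87, a=1
  k=2: m=42, d=4, a=21
  k=3: m=42, d=87, a=1
  k=4: m=45, d=1, a=90
d=1 and a=2a₀=90 at k=4, so the next step gives (m, d) = (45, 87) again — its k=1 value — and the period has length 4.

[45; 1, 21, 1, 90]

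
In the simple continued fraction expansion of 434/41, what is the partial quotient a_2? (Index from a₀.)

434 = 10·41 + 24   →  a_0 = 10
41 = 1·24 + 17   →  a_1 = 1
24 = 1·17 + 7   →  a_2 = 1

1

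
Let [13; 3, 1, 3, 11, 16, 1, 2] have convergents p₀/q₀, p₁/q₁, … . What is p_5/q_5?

36071/2719

Using pₖ = aₖpₖ₋₁ + pₖ₋₂, qₖ = aₖqₖ₋₁ + qₖ₋₂ (with p₋₁=1, p₋₂=0, q₋₁=0, q₋₂=1):
  k=0: a=13, p=13, q=1
  k=1: a=3, p=40, q=3
  k=2: a=1, p=53, q=4
  k=3: a=3, p=199, q=15
  k=4: a=11, p=2242, q=169
  k=5: a=16, p=36071, q=2719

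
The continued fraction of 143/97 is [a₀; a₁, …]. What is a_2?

143 = 1·97 + 46   →  a_0 = 1
97 = 2·46 + 5   →  a_1 = 2
46 = 9·5 + 1   →  a_2 = 9

9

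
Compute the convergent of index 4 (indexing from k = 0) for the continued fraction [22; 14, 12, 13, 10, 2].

Using pₖ = aₖpₖ₋₁ + pₖ₋₂, qₖ = aₖqₖ₋₁ + qₖ₋₂ (with p₋₁=1, p₋₂=0, q₋₁=0, q₋₂=1):
  k=0: a=22, p=22, q=1
  k=1: a=14, p=309, q=14
  k=2: a=12, p=3730, q=169
  k=3: a=13, p=48799, q=2211
  k=4: a=10, p=491720, q=22279

491720/22279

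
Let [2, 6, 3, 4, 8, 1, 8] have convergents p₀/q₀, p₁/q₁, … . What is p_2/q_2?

41/19

Using pₖ = aₖpₖ₋₁ + pₖ₋₂, qₖ = aₖqₖ₋₁ + qₖ₋₂ (with p₋₁=1, p₋₂=0, q₋₁=0, q₋₂=1):
  k=0: a=2, p=2, q=1
  k=1: a=6, p=13, q=6
  k=2: a=3, p=41, q=19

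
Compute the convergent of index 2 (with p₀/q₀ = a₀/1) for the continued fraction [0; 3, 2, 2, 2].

2/7

Using pₖ = aₖpₖ₋₁ + pₖ₋₂, qₖ = aₖqₖ₋₁ + qₖ₋₂ (with p₋₁=1, p₋₂=0, q₋₁=0, q₋₂=1):
  k=0: a=0, p=0, q=1
  k=1: a=3, p=1, q=3
  k=2: a=2, p=2, q=7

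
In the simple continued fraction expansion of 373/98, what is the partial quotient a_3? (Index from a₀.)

373 = 3·98 + 79   →  a_0 = 3
98 = 1·79 + 19   →  a_1 = 1
79 = 4·19 + 3   →  a_2 = 4
19 = 6·3 + 1   →  a_3 = 6

6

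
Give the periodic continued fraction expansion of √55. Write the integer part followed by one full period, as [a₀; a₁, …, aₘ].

[7; 2, 2, 2, 14]

a₀ = ⌊√55⌋ = 7.
With m₀=0, d₀=1 and mₖ₊₁ = dₖaₖ − mₖ, dₖ₊₁ = (n − mₖ₊₁²)/dₖ, aₖ₊₁ = ⌊(a₀+mₖ₊₁)/dₖ₊₁⌋:
  k=1: m=7, d=6, a=2
  k=2: m=5, d=5, a=2
  k=3: m=5, d=6, a=2
  k=4: m=7, d=1, a=14
d=1 and a=2a₀=14 at k=4, so the next step gives (m, d) = (7, 6) again — its k=1 value — and the period has length 4.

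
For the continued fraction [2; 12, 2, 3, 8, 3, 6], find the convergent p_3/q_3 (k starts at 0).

181/87

Using pₖ = aₖpₖ₋₁ + pₖ₋₂, qₖ = aₖqₖ₋₁ + qₖ₋₂ (with p₋₁=1, p₋₂=0, q₋₁=0, q₋₂=1):
  k=0: a=2, p=2, q=1
  k=1: a=12, p=25, q=12
  k=2: a=2, p=52, q=25
  k=3: a=3, p=181, q=87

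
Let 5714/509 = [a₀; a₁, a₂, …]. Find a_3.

5714 = 11·509 + 115   →  a_0 = 11
509 = 4·115 + 49   →  a_1 = 4
115 = 2·49 + 17   →  a_2 = 2
49 = 2·17 + 15   →  a_3 = 2

2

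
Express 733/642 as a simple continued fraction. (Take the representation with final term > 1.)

733 = 1*642 + 91
642 = 7*91 + 5
91 = 18*5 + 1
5 = 5*1 + 0  (stop)
So 733/642 = [1; 7, 18, 5].

[1; 7, 18, 5]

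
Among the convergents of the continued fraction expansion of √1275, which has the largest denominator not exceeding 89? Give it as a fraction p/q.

1464/41

√1275 = [35; 1, 2, 2, 2, 2, 2, 1, 70, …] (period length 8).
Convergents:
  p_0/q_0 = 35/1
  p_1/q_1 = 36/1
  p_2/q_2 = 107/3
  p_3/q_3 = 250/7
  p_4/q_4 = 607/17
  p_5/q_5 = 1464/41
  p_6/q_6 = 3535/99
q_5 = 41 ≤ 89 < 99 = q_6, so the answer is 1464/41.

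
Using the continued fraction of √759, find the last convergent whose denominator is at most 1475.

√759 = [27; 1, 1, 4, 1, 1, 54, …] (period length 6).
Convergents:
  p_0/q_0 = 27/1
  p_1/q_1 = 28/1
  p_2/q_2 = 55/2
  p_3/q_3 = 248/9
  p_4/q_4 = 303/11
  p_5/q_5 = 551/20
  p_6/q_6 = 30057/1091
  p_7/q_7 = 30608/1111
  p_8/q_8 = 60665/2202
q_7 = 1111 ≤ 1475 < 2202 = q_8, so the answer is 30608/1111.

30608/1111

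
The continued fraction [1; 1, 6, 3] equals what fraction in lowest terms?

Using pₖ = aₖpₖ₋₁ + pₖ₋₂ and qₖ = aₖqₖ₋₁ + qₖ₋₂:
  k=0: a=1, p=1, q=1
  k=1: a=1, p=2, q=1
  k=2: a=6, p=13, q=7
  k=3: a=3, p=41, q=22

41/22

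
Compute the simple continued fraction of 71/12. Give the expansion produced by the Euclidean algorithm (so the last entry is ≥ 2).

[5; 1, 11]

71 = 5×12 + 11
12 = 1×11 + 1
11 = 11×1 + 0  (stop)
So 71/12 = [5; 1, 11].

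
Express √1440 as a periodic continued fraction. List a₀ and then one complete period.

[37; 1, 17, 1, 74]

a₀ = ⌊√1440⌋ = 37.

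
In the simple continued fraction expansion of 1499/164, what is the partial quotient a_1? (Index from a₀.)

7

1499 = 9·164 + 23   →  a_0 = 9
164 = 7·23 + 3   →  a_1 = 7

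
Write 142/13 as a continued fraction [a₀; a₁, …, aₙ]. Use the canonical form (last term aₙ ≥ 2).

142 = 10*13 + 12
13 = 1*12 + 1
12 = 12*1 + 0  (stop)
So 142/13 = [10; 1, 12].

[10; 1, 12]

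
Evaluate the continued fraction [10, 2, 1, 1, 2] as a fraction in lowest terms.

Fold from the inside: start with 2/1.
  1 + 1/2 = 3/2
  1 + 2/3 = 5/3
  2 + 3/5 = 13/5
  10 + 5/13 = 135/13

135/13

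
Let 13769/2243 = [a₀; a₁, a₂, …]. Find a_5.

2

13769 = 6·2243 + 311   →  a_0 = 6
2243 = 7·311 + 66   →  a_1 = 7
311 = 4·66 + 47   →  a_2 = 4
66 = 1·47 + 19   →  a_3 = 1
47 = 2·19 + 9   →  a_4 = 2
19 = 2·9 + 1   →  a_5 = 2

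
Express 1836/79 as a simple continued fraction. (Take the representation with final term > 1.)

[23; 4, 6, 3]

1836 = 23*79 + 19
79 = 4*19 + 3
19 = 6*3 + 1
3 = 3*1 + 0  (stop)
So 1836/79 = [23; 4, 6, 3].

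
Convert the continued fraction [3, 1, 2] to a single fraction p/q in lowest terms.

11/3

Using pₖ = aₖpₖ₋₁ + pₖ₋₂ and qₖ = aₖqₖ₋₁ + qₖ₋₂:
  k=0: a=3, p=3, q=1
  k=1: a=1, p=4, q=1
  k=2: a=2, p=11, q=3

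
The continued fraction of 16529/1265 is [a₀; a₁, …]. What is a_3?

1

16529 = 13·1265 + 84   →  a_0 = 13
1265 = 15·84 + 5   →  a_1 = 15
84 = 16·5 + 4   →  a_2 = 16
5 = 1·4 + 1   →  a_3 = 1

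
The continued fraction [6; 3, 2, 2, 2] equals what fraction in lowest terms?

258/41

Fold from the inside: start with 2/1.
  2 + 1/2 = 5/2
  2 + 2/5 = 12/5
  3 + 5/12 = 41/12
  6 + 12/41 = 258/41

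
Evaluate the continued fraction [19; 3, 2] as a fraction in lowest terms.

135/7

Fold from the inside: start with 2/1.
  3 + 1/2 = 7/2
  19 + 2/7 = 135/7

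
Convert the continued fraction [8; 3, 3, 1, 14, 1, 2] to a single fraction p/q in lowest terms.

5001/602

Fold from the inside: start with 2/1.
  1 + 1/2 = 3/2
  14 + 2/3 = 44/3
  1 + 3/44 = 47/44
  3 + 44/47 = 185/47
  3 + 47/185 = 602/185
  8 + 185/602 = 5001/602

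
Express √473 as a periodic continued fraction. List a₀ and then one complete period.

[21; 1, 2, 1, 42]

a₀ = ⌊√473⌋ = 21.
With m₀=0, d₀=1 and mₖ₊₁ = dₖaₖ − mₖ, dₖ₊₁ = (n − mₖ₊₁²)/dₖ, aₖ₊₁ = ⌊(a₀+mₖ₊₁)/dₖ₊₁⌋:
  k=1: m=21, d=32, a=1
  k=2: m=11, d=11, a=2
  k=3: m=11, d=32, a=1
  k=4: m=21, d=1, a=42
d=1 and a=2a₀=42 at k=4, so the next step gives (m, d) = (21, 32) again — its k=1 value — and the period has length 4.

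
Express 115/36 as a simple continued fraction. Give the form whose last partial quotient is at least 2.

115 = 3·36 + 7
36 = 5·7 + 1
7 = 7·1 + 0  (stop)
So 115/36 = [3; 5, 7].

[3; 5, 7]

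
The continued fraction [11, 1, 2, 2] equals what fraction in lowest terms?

82/7

Using pₖ = aₖpₖ₋₁ + pₖ₋₂ and qₖ = aₖqₖ₋₁ + qₖ₋₂:
  k=0: a=11, p=11, q=1
  k=1: a=1, p=12, q=1
  k=2: a=2, p=35, q=3
  k=3: a=2, p=82, q=7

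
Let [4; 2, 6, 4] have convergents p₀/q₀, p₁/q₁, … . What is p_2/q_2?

58/13

Using pₖ = aₖpₖ₋₁ + pₖ₋₂, qₖ = aₖqₖ₋₁ + qₖ₋₂ (with p₋₁=1, p₋₂=0, q₋₁=0, q₋₂=1):
  k=0: a=4, p=4, q=1
  k=1: a=2, p=9, q=2
  k=2: a=6, p=58, q=13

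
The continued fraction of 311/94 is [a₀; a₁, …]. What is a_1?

311 = 3·94 + 29   →  a_0 = 3
94 = 3·29 + 7   →  a_1 = 3

3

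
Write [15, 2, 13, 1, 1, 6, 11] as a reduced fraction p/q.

Using pₖ = aₖpₖ₋₁ + pₖ₋₂ and qₖ = aₖqₖ₋₁ + qₖ₋₂:
  k=0: a=15, p=15, q=1
  k=1: a=2, p=31, q=2
  k=2: a=13, p=418, q=27
  k=3: a=1, p=449, q=29
  k=4: a=1, p=867, q=56
  k=5: a=6, p=5651, q=365
  k=6: a=11, p=63028, q=4071

63028/4071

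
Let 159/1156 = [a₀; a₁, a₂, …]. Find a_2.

159 = 0·1156 + 159   →  a_0 = 0
1156 = 7·159 + 43   →  a_1 = 7
159 = 3·43 + 30   →  a_2 = 3

3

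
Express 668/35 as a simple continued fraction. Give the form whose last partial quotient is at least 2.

668 = 19*35 + 3
35 = 11*3 + 2
3 = 1*2 + 1
2 = 2*1 + 0  (stop)
So 668/35 = [19; 11, 1, 2].

[19; 11, 1, 2]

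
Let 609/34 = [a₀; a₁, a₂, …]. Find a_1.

1

609 = 17·34 + 31   →  a_0 = 17
34 = 1·31 + 3   →  a_1 = 1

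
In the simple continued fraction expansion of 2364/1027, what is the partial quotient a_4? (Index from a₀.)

2364 = 2·1027 + 310   →  a_0 = 2
1027 = 3·310 + 97   →  a_1 = 3
310 = 3·97 + 19   →  a_2 = 3
97 = 5·19 + 2   →  a_3 = 5
19 = 9·2 + 1   →  a_4 = 9

9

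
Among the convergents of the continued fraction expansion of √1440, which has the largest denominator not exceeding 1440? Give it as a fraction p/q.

54037/1424

√1440 = [37; 1, 17, 1, 74, …] (period length 4).
Convergents:
  p_0/q_0 = 37/1
  p_1/q_1 = 38/1
  p_2/q_2 = 683/18
  p_3/q_3 = 721/19
  p_4/q_4 = 54037/1424
  p_5/q_5 = 54758/1443
q_4 = 1424 ≤ 1440 < 1443 = q_5, so the answer is 54037/1424.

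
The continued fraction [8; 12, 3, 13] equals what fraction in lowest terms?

Using pₖ = aₖpₖ₋₁ + pₖ₋₂ and qₖ = aₖqₖ₋₁ + qₖ₋₂:
  k=0: a=8, p=8, q=1
  k=1: a=12, p=97, q=12
  k=2: a=3, p=299, q=37
  k=3: a=13, p=3984, q=493

3984/493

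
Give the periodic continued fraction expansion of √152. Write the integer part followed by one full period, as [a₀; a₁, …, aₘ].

a₀ = ⌊√152⌋ = 12.

[12; 3, 24]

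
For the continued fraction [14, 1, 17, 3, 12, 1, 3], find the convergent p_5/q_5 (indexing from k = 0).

Using pₖ = aₖpₖ₋₁ + pₖ₋₂, qₖ = aₖqₖ₋₁ + qₖ₋₂ (with p₋₁=1, p₋₂=0, q₋₁=0, q₋₂=1):
  k=0: a=14, p=14, q=1
  k=1: a=1, p=15, q=1
  k=2: a=17, p=269, q=18
  k=3: a=3, p=822, q=55
  k=4: a=12, p=10133, q=678
  k=5: a=1, p=10955, q=733

10955/733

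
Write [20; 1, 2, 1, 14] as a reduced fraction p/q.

Using pₖ = aₖpₖ₋₁ + pₖ₋₂ and qₖ = aₖqₖ₋₁ + qₖ₋₂:
  k=0: a=20, p=20, q=1
  k=1: a=1, p=21, q=1
  k=2: a=2, p=62, q=3
  k=3: a=1, p=83, q=4
  k=4: a=14, p=1224, q=59

1224/59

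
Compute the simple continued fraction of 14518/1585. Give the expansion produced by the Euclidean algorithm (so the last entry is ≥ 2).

[9; 6, 3, 1, 3, 2, 7]

14518 = 9*1585 + 253
1585 = 6*253 + 67
253 = 3*67 + 52
67 = 1*52 + 15
52 = 3*15 + 7
15 = 2*7 + 1
7 = 7*1 + 0  (stop)
So 14518/1585 = [9; 6, 3, 1, 3, 2, 7].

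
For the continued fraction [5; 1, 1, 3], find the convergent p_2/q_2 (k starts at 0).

Using pₖ = aₖpₖ₋₁ + pₖ₋₂, qₖ = aₖqₖ₋₁ + qₖ₋₂ (with p₋₁=1, p₋₂=0, q₋₁=0, q₋₂=1):
  k=0: a=5, p=5, q=1
  k=1: a=1, p=6, q=1
  k=2: a=1, p=11, q=2

11/2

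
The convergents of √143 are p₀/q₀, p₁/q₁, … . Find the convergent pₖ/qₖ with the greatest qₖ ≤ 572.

6589/551

√143 = [11; 1, 22, …] (period length 2).
Convergents:
  p_0/q_0 = 11/1
  p_1/q_1 = 12/1
  p_2/q_2 = 275/23
  p_3/q_3 = 287/24
  p_4/q_4 = 6589/551
  p_5/q_5 = 6876/575
q_4 = 551 ≤ 572 < 575 = q_5, so the answer is 6589/551.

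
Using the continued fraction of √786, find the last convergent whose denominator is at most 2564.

43988/1569

√786 = [28; 28, 56, …] (period length 2).
Convergents:
  p_0/q_0 = 28/1
  p_1/q_1 = 785/28
  p_2/q_2 = 43988/1569
  p_3/q_3 = 1232449/43960
q_2 = 1569 ≤ 2564 < 43960 = q_3, so the answer is 43988/1569.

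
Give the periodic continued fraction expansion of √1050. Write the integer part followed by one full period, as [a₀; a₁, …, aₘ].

a₀ = ⌊√1050⌋ = 32.
With m₀=0, d₀=1 and mₖ₊₁ = dₖaₖ − mₖ, dₖ₊₁ = (n − mₖ₊₁²)/dₖ, aₖ₊₁ = ⌊(a₀+mₖ₊₁)/dₖ₊₁⌋:
  k=1: m=32, d=26, a=2
  k=2: m=20, d=25, a=2
  k=3: m=30, d=6, a=10
  k=4: m=30, d=25, a=2
  k=5: m=20, d=26, a=2
  k=6: m=32, d=1, a=64
d=1 and a=2a₀=64 at k=6, so the next step gives (m, d) = (32, 26) again — its k=1 value — and the period has length 6.

[32; 2, 2, 10, 2, 2, 64]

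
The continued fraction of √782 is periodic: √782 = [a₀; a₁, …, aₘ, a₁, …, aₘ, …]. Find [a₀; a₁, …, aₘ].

a₀ = ⌊√782⌋ = 27.
With m₀=0, d₀=1 and mₖ₊₁ = dₖaₖ − mₖ, dₖ₊₁ = (n − mₖ₊₁²)/dₖ, aₖ₊₁ = ⌊(a₀+mₖ₊₁)/dₖ₊₁⌋:
  k=1: m=27, d=53, a=1
  k=2: m=26, d=2, a=26
  k=3: m=26, d=53, a=1
  k=4: m=27, d=1, a=54
d=1 and a=2a₀=54 at k=4, so the next step gives (m, d) = (27, 53) again — its k=1 value — and the period has length 4.

[27; 1, 26, 1, 54]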